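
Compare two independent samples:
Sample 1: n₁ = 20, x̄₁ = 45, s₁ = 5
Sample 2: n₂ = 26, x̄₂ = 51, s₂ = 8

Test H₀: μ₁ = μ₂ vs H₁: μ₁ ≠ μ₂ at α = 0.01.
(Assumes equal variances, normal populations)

Answer: t = -2.9376, reject H₀

Derivation:
Pooled variance: s²_p = [19×5² + 25×8²]/(44) = 47.1591
s_p = 6.8672
SE = s_p×√(1/n₁ + 1/n₂) = 6.8672×√(1/20 + 1/26) = 2.0425
t = (x̄₁ - x̄₂)/SE = (45 - 51)/2.0425 = -2.9376
df = 44, t-critical = ±2.692
Decision: reject H₀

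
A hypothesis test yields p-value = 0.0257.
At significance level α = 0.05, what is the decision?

Compare p-value to α:
0.0257 < 0.05
Decision: reject H₀

Answer: reject H₀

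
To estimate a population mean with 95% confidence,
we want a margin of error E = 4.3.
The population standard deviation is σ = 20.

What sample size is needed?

Answer: n = 84

Derivation:
z_0.025 = 1.960
n = (z×σ/E)² = (1.960×20/4.3)²
n = 83.1065
Round up: n = 84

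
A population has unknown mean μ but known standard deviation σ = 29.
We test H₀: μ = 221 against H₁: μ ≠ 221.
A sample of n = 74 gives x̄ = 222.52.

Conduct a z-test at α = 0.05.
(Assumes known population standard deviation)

Standard error: SE = σ/√n = 29/√74 = 3.3712
z-statistic: z = (x̄ - μ₀)/SE = (222.52 - 221)/3.3712 = 0.4509
Critical value: ±1.960
p-value = 0.6521
Decision: fail to reject H₀

Answer: z = 0.4509, fail to reject H₀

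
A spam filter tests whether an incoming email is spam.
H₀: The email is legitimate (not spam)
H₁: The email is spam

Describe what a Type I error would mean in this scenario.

Type I error: rejecting H₀ when it is actually true (false positive).
Type II error: failing to reject H₀ when H₁ is actually true (false negative).

Answer: Marking a legitimate email as spam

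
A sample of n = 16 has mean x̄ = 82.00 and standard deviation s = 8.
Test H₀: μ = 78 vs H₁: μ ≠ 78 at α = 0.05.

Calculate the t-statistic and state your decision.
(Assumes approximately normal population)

df = n - 1 = 15
SE = s/√n = 8/√16 = 2.0000
t = (x̄ - μ₀)/SE = (82.00 - 78)/2.0000 = 2.0000
Critical value: t_{0.025,15} = ±2.131
p-value ≈ 0.0639
Decision: fail to reject H₀

Answer: t = 2.0000, fail to reject H₀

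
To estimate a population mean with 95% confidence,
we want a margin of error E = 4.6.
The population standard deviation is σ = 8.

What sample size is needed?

Answer: n = 12

Derivation:
z_0.025 = 1.960
n = (z×σ/E)² = (1.960×8/4.6)²
n = 11.6192
Round up: n = 12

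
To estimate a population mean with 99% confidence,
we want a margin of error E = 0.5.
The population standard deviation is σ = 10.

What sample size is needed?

z_0.005 = 2.576
n = (z×σ/E)² = (2.576×10/0.5)²
n = 2654.3104
Round up: n = 2655

Answer: n = 2655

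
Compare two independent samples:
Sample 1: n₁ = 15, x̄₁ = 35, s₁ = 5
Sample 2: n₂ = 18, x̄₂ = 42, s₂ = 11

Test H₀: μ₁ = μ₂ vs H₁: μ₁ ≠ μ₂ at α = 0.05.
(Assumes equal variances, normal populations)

Answer: t = -2.2723, reject H₀

Derivation:
Pooled variance: s²_p = [14×5² + 17×11²]/(31) = 77.6452
s_p = 8.8117
SE = s_p×√(1/n₁ + 1/n₂) = 8.8117×√(1/15 + 1/18) = 3.0806
t = (x̄₁ - x̄₂)/SE = (35 - 42)/3.0806 = -2.2723
df = 31, t-critical = ±2.040
Decision: reject H₀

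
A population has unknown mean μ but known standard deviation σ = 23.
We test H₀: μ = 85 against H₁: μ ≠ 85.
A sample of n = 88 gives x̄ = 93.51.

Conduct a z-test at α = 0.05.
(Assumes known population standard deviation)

Standard error: SE = σ/√n = 23/√88 = 2.4518
z-statistic: z = (x̄ - μ₀)/SE = (93.51 - 85)/2.4518 = 3.4709
Critical value: ±1.960
p-value = 0.0005
Decision: reject H₀

Answer: z = 3.4709, reject H₀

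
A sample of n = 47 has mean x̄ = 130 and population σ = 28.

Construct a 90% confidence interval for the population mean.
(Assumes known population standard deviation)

Answer: (123.2815, 136.7185)

Derivation:
Confidence level: 90%, α = 0.1
z_0.05 = 1.645
SE = σ/√n = 28/√47 = 4.0842
Margin of error = 1.645 × 4.0842 = 6.7185
CI: x̄ ± margin = 130 ± 6.7185
CI: (123.2815, 136.7185)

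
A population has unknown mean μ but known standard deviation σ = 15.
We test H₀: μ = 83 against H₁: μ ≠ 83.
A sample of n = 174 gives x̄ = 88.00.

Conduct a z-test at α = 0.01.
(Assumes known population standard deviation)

Standard error: SE = σ/√n = 15/√174 = 1.1371
z-statistic: z = (x̄ - μ₀)/SE = (88.00 - 83)/1.1371 = 4.3972
Critical value: ±2.576
p-value < 0.0001
Decision: reject H₀

Answer: z = 4.3972, reject H₀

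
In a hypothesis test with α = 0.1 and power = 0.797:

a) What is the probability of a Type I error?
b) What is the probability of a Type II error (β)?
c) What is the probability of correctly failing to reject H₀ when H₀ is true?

Answer: a) 0.1, b) 0.203, c) 0.9

Derivation:
a) Type I error probability = α = 0.1
b) Power = P(reject H₀ | H₁ true) = 1 - β = 0.797, so Type II error probability = β = 1 - Power = 0.203
c) P(fail to reject H₀ | H₀ true) = 1 - α = 0.9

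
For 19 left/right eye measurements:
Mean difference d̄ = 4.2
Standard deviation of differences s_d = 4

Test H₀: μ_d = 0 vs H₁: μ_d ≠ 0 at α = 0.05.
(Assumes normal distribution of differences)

df = n - 1 = 18
SE = s_d/√n = 4/√19 = 0.9177
t = d̄/SE = 4.2/0.9177 = 4.5767
Critical value: t_{0.025,18} = ±2.101
p-value ≈ 0.0002
Decision: reject H₀

Answer: t = 4.5767, reject H₀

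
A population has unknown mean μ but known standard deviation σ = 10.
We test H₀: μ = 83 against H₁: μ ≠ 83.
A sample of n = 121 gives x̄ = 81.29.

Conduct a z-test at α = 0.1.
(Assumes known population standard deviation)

Answer: z = -1.8810, reject H₀

Derivation:
Standard error: SE = σ/√n = 10/√121 = 0.9091
z-statistic: z = (x̄ - μ₀)/SE = (81.29 - 83)/0.9091 = -1.8810
Critical value: ±1.645
p-value = 0.0600
Decision: reject H₀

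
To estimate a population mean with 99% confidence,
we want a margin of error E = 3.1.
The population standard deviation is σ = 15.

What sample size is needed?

z_0.005 = 2.576
n = (z×σ/E)² = (2.576×15/3.1)²
n = 155.3642
Round up: n = 156

Answer: n = 156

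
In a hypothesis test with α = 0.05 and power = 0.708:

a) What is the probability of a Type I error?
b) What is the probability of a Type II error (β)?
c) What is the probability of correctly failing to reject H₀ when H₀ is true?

Answer: a) 0.05, b) 0.292, c) 0.95

Derivation:
a) Type I error probability = α = 0.05
b) Power = P(reject H₀ | H₁ true) = 1 - β = 0.708, so Type II error probability = β = 1 - Power = 0.292
c) P(fail to reject H₀ | H₀ true) = 1 - α = 0.95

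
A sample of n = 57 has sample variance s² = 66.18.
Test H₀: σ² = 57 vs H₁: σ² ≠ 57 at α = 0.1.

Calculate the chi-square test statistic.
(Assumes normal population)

df = n - 1 = 56
χ² = (n-1)s²/σ₀² = 56×66.18/57 = 65.0189
Critical values: χ²_{0.95,56} = 39.801, χ²_{0.05,56} = 74.468
Rejection region: χ² < 39.801 or χ² > 74.468
Decision: fail to reject H₀

Answer: χ² = 65.0189, fail to reject H₀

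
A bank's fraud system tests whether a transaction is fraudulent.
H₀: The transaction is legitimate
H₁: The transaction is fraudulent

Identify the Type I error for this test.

Answer: Blocking a legitimate transaction as fraud

Derivation:
A Type I error (probability α) occurs when we reject a true H₀.
A Type II error (probability β) occurs when we fail to reject a false H₀.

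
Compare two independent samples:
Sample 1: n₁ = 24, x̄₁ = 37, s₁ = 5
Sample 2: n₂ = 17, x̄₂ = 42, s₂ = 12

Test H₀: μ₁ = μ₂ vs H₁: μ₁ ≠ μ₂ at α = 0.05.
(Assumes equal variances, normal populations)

Answer: t = -1.8358, fail to reject H₀

Derivation:
Pooled variance: s²_p = [23×5² + 16×12²]/(39) = 73.8205
s_p = 8.5919
SE = s_p×√(1/n₁ + 1/n₂) = 8.5919×√(1/24 + 1/17) = 2.7236
t = (x̄₁ - x̄₂)/SE = (37 - 42)/2.7236 = -1.8358
df = 39, t-critical = ±2.023
Decision: fail to reject H₀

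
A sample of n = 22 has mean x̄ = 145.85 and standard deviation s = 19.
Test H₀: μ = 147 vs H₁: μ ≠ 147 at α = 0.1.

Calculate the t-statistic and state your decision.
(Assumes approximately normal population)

df = n - 1 = 21
SE = s/√n = 19/√22 = 4.0508
t = (x̄ - μ₀)/SE = (145.85 - 147)/4.0508 = -0.2839
Critical value: t_{0.05,21} = ±1.721
p-value ≈ 0.7793
Decision: fail to reject H₀

Answer: t = -0.2839, fail to reject H₀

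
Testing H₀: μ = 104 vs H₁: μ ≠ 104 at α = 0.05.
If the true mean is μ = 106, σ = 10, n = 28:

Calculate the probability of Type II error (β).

SE = σ/√n = 10/√28 = 1.8898
Critical values: μ₀ ± z_0.025×SE = 104 ± 1.960×1.8898
Acceptance region: (100.2960, 107.7040)
Under H₁ (μ = 106): z_high = (107.7040 - 106)/1.8898 = 0.9017, z_low = (100.2960 - 106)/1.8898 = -3.0183
β = P(not reject | H₁) = Φ(0.9017) - Φ(-3.0183) ≈ 0.8151

Answer: β ≈ 0.8151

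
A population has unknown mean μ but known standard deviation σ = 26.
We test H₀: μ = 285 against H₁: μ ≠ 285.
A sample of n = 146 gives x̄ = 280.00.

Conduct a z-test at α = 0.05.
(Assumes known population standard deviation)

Standard error: SE = σ/√n = 26/√146 = 2.1518
z-statistic: z = (x̄ - μ₀)/SE = (280.00 - 285)/2.1518 = -2.3236
Critical value: ±1.960
p-value = 0.0201
Decision: reject H₀

Answer: z = -2.3236, reject H₀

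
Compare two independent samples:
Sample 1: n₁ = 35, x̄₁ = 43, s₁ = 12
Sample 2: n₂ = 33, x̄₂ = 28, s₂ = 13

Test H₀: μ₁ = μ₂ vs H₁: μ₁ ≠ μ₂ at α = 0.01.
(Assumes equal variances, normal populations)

Pooled variance: s²_p = [34×12² + 32×13²]/(66) = 156.1212
s_p = 12.4948
SE = s_p×√(1/n₁ + 1/n₂) = 12.4948×√(1/35 + 1/33) = 3.0317
t = (x̄₁ - x̄₂)/SE = (43 - 28)/3.0317 = 4.9477
df = 66, t-critical = ±2.652
Decision: reject H₀

Answer: t = 4.9477, reject H₀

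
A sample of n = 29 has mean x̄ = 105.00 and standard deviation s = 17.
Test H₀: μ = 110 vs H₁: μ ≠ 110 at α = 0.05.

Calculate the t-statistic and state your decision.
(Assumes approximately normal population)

df = n - 1 = 28
SE = s/√n = 17/√29 = 3.1568
t = (x̄ - μ₀)/SE = (105.00 - 110)/3.1568 = -1.5839
Critical value: t_{0.025,28} = ±2.048
p-value ≈ 0.1244
Decision: fail to reject H₀

Answer: t = -1.5839, fail to reject H₀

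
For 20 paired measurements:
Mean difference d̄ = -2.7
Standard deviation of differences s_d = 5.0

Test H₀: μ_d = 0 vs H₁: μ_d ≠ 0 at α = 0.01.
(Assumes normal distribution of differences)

Answer: t = -2.4150, fail to reject H₀

Derivation:
df = n - 1 = 19
SE = s_d/√n = 5.0/√20 = 1.1180
t = d̄/SE = -2.7/1.1180 = -2.4150
Critical value: t_{0.005,19} = ±2.861
p-value ≈ 0.0260
Decision: fail to reject H₀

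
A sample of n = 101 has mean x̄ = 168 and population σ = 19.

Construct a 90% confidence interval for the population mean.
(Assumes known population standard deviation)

Confidence level: 90%, α = 0.1
z_0.05 = 1.645
SE = σ/√n = 19/√101 = 1.8906
Margin of error = 1.645 × 1.8906 = 3.1100
CI: x̄ ± margin = 168 ± 3.1100
CI: (164.8900, 171.1100)

Answer: (164.8900, 171.1100)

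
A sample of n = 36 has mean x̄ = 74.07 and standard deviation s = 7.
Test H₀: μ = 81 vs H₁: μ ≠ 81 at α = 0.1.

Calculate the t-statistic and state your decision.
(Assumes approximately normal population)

Answer: t = -5.9398, reject H₀

Derivation:
df = n - 1 = 35
SE = s/√n = 7/√36 = 1.1667
t = (x̄ - μ₀)/SE = (74.07 - 81)/1.1667 = -5.9398
Critical value: t_{0.05,35} = ±1.690
p-value < 0.0001
Decision: reject H₀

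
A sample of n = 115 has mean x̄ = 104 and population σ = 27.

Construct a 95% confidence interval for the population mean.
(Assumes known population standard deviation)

Confidence level: 95%, α = 0.05
z_0.025 = 1.960
SE = σ/√n = 27/√115 = 2.5178
Margin of error = 1.960 × 2.5178 = 4.9349
CI: x̄ ± margin = 104 ± 4.9349
CI: (99.0651, 108.9349)

Answer: (99.0651, 108.9349)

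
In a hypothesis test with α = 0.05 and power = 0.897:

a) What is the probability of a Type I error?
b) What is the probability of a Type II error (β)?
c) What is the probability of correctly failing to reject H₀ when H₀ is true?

Answer: a) 0.05, b) 0.103, c) 0.95

Derivation:
a) Type I error probability = α = 0.05
b) Power = P(reject H₀ | H₁ true) = 1 - β = 0.897, so Type II error probability = β = 1 - Power = 0.103
c) P(fail to reject H₀ | H₀ true) = 1 - α = 0.95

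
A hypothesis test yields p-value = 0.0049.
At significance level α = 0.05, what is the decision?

Answer: reject H₀

Derivation:
Compare p-value to α:
0.0049 < 0.05
Decision: reject H₀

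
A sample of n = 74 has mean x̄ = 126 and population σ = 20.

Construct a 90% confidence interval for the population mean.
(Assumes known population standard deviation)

Answer: (122.1754, 129.8246)

Derivation:
Confidence level: 90%, α = 0.1
z_0.05 = 1.645
SE = σ/√n = 20/√74 = 2.3250
Margin of error = 1.645 × 2.3250 = 3.8246
CI: x̄ ± margin = 126 ± 3.8246
CI: (122.1754, 129.8246)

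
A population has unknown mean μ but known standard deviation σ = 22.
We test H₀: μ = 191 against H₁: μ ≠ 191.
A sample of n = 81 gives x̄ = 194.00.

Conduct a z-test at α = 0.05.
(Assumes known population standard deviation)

Standard error: SE = σ/√n = 22/√81 = 2.4444
z-statistic: z = (x̄ - μ₀)/SE = (194.00 - 191)/2.4444 = 1.2273
Critical value: ±1.960
p-value = 0.2197
Decision: fail to reject H₀

Answer: z = 1.2273, fail to reject H₀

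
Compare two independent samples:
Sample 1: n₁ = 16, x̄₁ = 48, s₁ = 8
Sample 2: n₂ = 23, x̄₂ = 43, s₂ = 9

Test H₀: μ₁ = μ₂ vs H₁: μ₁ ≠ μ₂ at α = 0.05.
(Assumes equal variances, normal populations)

Pooled variance: s²_p = [15×8² + 22×9²]/(37) = 74.1081
s_p = 8.6086
SE = s_p×√(1/n₁ + 1/n₂) = 8.6086×√(1/16 + 1/23) = 2.8025
t = (x̄₁ - x̄₂)/SE = (48 - 43)/2.8025 = 1.7841
df = 37, t-critical = ±2.026
Decision: fail to reject H₀

Answer: t = 1.7841, fail to reject H₀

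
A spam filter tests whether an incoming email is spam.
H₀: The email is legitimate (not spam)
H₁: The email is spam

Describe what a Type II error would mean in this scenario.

Answer: Letting a spam email through to the inbox

Derivation:
Type I error (α): Rejecting H₀ when H₀ is true
Type II error (β): Failing to reject H₀ when H₁ is true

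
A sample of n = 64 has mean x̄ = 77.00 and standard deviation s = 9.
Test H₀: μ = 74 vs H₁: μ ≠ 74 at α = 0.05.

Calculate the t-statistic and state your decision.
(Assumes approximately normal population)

df = n - 1 = 63
SE = s/√n = 9/√64 = 1.1250
t = (x̄ - μ₀)/SE = (77.00 - 74)/1.1250 = 2.6667
Critical value: t_{0.025,63} = ±1.998
p-value ≈ 0.0097
Decision: reject H₀

Answer: t = 2.6667, reject H₀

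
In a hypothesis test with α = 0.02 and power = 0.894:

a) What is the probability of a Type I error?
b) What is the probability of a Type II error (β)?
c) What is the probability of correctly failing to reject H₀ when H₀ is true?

a) Type I error probability = α = 0.02
b) Power = P(reject H₀ | H₁ true) = 1 - β = 0.894, so Type II error probability = β = 1 - Power = 0.106
c) P(fail to reject H₀ | H₀ true) = 1 - α = 0.98

Answer: a) 0.02, b) 0.106, c) 0.98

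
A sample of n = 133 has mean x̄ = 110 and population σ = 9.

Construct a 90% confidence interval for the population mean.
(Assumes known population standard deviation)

Answer: (108.7162, 111.2838)

Derivation:
Confidence level: 90%, α = 0.1
z_0.05 = 1.645
SE = σ/√n = 9/√133 = 0.7804
Margin of error = 1.645 × 0.7804 = 1.2838
CI: x̄ ± margin = 110 ± 1.2838
CI: (108.7162, 111.2838)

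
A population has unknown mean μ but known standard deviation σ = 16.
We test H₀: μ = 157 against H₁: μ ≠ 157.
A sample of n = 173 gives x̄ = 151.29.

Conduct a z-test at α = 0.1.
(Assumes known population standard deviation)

Answer: z = -4.6938, reject H₀

Derivation:
Standard error: SE = σ/√n = 16/√173 = 1.2165
z-statistic: z = (x̄ - μ₀)/SE = (151.29 - 157)/1.2165 = -4.6938
Critical value: ±1.645
p-value < 0.0001
Decision: reject H₀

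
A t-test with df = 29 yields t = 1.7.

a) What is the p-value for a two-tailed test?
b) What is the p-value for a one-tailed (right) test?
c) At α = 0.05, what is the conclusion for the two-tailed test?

Using t-distribution with df = 29:
a) Two-tailed: p = 2×P(T > 1.7) = 0.0998
b) One-tailed: p = P(T > 1.7) = 0.0499
c) 0.0998 ≥ 0.05, fail to reject H₀

Answer: a) 0.0998, b) 0.0499, c) fail to reject H₀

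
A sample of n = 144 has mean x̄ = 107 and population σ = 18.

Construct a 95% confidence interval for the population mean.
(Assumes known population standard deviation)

Confidence level: 95%, α = 0.05
z_0.025 = 1.960
SE = σ/√n = 18/√144 = 1.5000
Margin of error = 1.960 × 1.5000 = 2.9400
CI: x̄ ± margin = 107 ± 2.9400
CI: (104.0600, 109.9400)

Answer: (104.0600, 109.9400)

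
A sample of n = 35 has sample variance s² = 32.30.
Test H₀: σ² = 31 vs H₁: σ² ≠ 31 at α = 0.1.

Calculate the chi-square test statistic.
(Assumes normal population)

Answer: χ² = 35.4258, fail to reject H₀

Derivation:
df = n - 1 = 34
χ² = (n-1)s²/σ₀² = 34×32.30/31 = 35.4258
Critical values: χ²_{0.95,34} = 21.664, χ²_{0.05,34} = 48.602
Rejection region: χ² < 21.664 or χ² > 48.602
Decision: fail to reject H₀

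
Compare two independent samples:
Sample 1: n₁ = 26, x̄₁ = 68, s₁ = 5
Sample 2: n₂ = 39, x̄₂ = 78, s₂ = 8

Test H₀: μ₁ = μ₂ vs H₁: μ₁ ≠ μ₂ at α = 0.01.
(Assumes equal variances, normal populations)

Answer: t = -5.6699, reject H₀

Derivation:
Pooled variance: s²_p = [25×5² + 38×8²]/(63) = 48.5238
s_p = 6.9659
SE = s_p×√(1/n₁ + 1/n₂) = 6.9659×√(1/26 + 1/39) = 1.7637
t = (x̄₁ - x̄₂)/SE = (68 - 78)/1.7637 = -5.6699
df = 63, t-critical = ±2.656
Decision: reject H₀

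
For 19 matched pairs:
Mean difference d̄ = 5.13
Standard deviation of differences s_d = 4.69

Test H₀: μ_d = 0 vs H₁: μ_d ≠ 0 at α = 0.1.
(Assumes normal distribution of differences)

Answer: t = 4.7677, reject H₀

Derivation:
df = n - 1 = 18
SE = s_d/√n = 4.69/√19 = 1.0760
t = d̄/SE = 5.13/1.0760 = 4.7677
Critical value: t_{0.05,18} = ±1.734
p-value ≈ 0.0002
Decision: reject H₀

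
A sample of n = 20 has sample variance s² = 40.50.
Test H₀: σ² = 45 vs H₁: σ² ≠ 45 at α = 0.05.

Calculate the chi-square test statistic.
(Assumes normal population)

df = n - 1 = 19
χ² = (n-1)s²/σ₀² = 19×40.50/45 = 17.1000
Critical values: χ²_{0.975,19} = 8.907, χ²_{0.025,19} = 32.852
Rejection region: χ² < 8.907 or χ² > 32.852
Decision: fail to reject H₀

Answer: χ² = 17.1000, fail to reject H₀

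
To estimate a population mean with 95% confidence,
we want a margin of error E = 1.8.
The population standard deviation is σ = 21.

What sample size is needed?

z_0.025 = 1.960
n = (z×σ/E)² = (1.960×21/1.8)²
n = 522.8844
Round up: n = 523

Answer: n = 523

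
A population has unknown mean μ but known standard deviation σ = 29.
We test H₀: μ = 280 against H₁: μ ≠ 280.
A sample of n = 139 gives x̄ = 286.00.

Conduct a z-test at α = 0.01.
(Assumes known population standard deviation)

Answer: z = 2.4393, fail to reject H₀

Derivation:
Standard error: SE = σ/√n = 29/√139 = 2.4597
z-statistic: z = (x̄ - μ₀)/SE = (286.00 - 280)/2.4597 = 2.4393
Critical value: ±2.576
p-value = 0.0147
Decision: fail to reject H₀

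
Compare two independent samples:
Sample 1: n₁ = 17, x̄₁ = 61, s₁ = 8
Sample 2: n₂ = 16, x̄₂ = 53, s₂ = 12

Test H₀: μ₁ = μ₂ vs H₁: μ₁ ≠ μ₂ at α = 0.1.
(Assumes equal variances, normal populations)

Pooled variance: s²_p = [16×8² + 15×12²]/(31) = 102.7097
s_p = 10.1346
SE = s_p×√(1/n₁ + 1/n₂) = 10.1346×√(1/17 + 1/16) = 3.5300
t = (x̄₁ - x̄₂)/SE = (61 - 53)/3.5300 = 2.2663
df = 31, t-critical = ±1.696
Decision: reject H₀

Answer: t = 2.2663, reject H₀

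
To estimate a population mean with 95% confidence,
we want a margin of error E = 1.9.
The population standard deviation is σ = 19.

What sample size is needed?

Answer: n = 385

Derivation:
z_0.025 = 1.960
n = (z×σ/E)² = (1.960×19/1.9)²
n = 384.1600
Round up: n = 385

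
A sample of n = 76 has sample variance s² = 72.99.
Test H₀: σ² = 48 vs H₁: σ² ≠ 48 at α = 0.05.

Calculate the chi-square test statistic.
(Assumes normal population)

Answer: χ² = 114.0469, reject H₀

Derivation:
df = n - 1 = 75
χ² = (n-1)s²/σ₀² = 75×72.99/48 = 114.0469
Critical values: χ²_{0.975,75} = 52.942, χ²_{0.025,75} = 100.839
Rejection region: χ² < 52.942 or χ² > 100.839
Decision: reject H₀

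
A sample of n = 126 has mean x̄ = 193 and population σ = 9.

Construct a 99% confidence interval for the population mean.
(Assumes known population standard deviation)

Answer: (190.9346, 195.0654)

Derivation:
Confidence level: 99%, α = 0.01
z_0.005 = 2.576
SE = σ/√n = 9/√126 = 0.8018
Margin of error = 2.576 × 0.8018 = 2.0654
CI: x̄ ± margin = 193 ± 2.0654
CI: (190.9346, 195.0654)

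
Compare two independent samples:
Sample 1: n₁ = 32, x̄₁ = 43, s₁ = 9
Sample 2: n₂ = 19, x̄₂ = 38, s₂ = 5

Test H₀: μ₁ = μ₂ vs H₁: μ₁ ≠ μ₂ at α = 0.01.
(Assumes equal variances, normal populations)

Pooled variance: s²_p = [31×9² + 18×5²]/(49) = 60.4286
s_p = 7.7736
SE = s_p×√(1/n₁ + 1/n₂) = 7.7736×√(1/32 + 1/19) = 2.2514
t = (x̄₁ - x̄₂)/SE = (43 - 38)/2.2514 = 2.2208
df = 49, t-critical = ±2.680
Decision: fail to reject H₀

Answer: t = 2.2208, fail to reject H₀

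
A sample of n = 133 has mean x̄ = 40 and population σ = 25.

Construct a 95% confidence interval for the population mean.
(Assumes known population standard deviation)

Confidence level: 95%, α = 0.05
z_0.025 = 1.960
SE = σ/√n = 25/√133 = 2.1678
Margin of error = 1.960 × 2.1678 = 4.2489
CI: x̄ ± margin = 40 ± 4.2489
CI: (35.7511, 44.2489)

Answer: (35.7511, 44.2489)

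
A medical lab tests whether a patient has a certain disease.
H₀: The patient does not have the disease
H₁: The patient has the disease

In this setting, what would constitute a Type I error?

Answer: Diagnosing a healthy patient as having the disease (false positive)

Derivation:
Type I error: rejecting H₀ when it is actually true (false positive).
Type II error: failing to reject H₀ when H₁ is actually true (false negative).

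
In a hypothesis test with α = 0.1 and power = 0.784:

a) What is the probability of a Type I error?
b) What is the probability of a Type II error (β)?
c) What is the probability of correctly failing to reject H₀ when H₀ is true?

Answer: a) 0.1, b) 0.216, c) 0.9

Derivation:
a) Type I error probability = α = 0.1
b) Power = P(reject H₀ | H₁ true) = 1 - β = 0.784, so Type II error probability = β = 1 - Power = 0.216
c) P(fail to reject H₀ | H₀ true) = 1 - α = 0.9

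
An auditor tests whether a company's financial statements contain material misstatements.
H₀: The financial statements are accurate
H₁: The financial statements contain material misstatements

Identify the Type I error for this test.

Answer: Concluding the statements are misstated when they are actually accurate

Derivation:
A Type I error (probability α) occurs when we reject a true H₀.
A Type II error (probability β) occurs when we fail to reject a false H₀.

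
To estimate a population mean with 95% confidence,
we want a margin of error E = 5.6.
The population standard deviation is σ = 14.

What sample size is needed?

Answer: n = 25

Derivation:
z_0.025 = 1.960
n = (z×σ/E)² = (1.960×14/5.6)²
n = 24.0100
Round up: n = 25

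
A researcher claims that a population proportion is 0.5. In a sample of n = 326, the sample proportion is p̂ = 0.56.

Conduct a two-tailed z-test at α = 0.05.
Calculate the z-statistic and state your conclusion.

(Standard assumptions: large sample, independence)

H₀: p = 0.5, H₁: p ≠ 0.5
Standard error: SE = √(p₀(1-p₀)/n) = √(0.5×0.5/326) = 0.027692
z-statistic: z = (p̂ - p₀)/SE = (0.56 - 0.5)/0.027692 = 2.1667
Critical value: z_0.025 = ±1.960
p-value = 0.0303
Decision: reject H₀ at α = 0.05

Answer: z = 2.1667, reject H₀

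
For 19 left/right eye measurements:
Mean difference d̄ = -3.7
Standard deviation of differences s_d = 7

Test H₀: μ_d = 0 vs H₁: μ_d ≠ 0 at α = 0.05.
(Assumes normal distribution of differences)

Answer: t = -2.3040, reject H₀

Derivation:
df = n - 1 = 18
SE = s_d/√n = 7/√19 = 1.6059
t = d̄/SE = -3.7/1.6059 = -2.3040
Critical value: t_{0.025,18} = ±2.101
p-value ≈ 0.0334
Decision: reject H₀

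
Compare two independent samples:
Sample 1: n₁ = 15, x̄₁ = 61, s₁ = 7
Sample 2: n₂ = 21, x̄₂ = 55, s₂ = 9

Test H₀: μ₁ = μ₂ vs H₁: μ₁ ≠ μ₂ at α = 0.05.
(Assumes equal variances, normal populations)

Answer: t = 2.1551, reject H₀

Derivation:
Pooled variance: s²_p = [14×7² + 20×9²]/(34) = 67.8235
s_p = 8.2355
SE = s_p×√(1/n₁ + 1/n₂) = 8.2355×√(1/15 + 1/21) = 2.7841
t = (x̄₁ - x̄₂)/SE = (61 - 55)/2.7841 = 2.1551
df = 34, t-critical = ±2.032
Decision: reject H₀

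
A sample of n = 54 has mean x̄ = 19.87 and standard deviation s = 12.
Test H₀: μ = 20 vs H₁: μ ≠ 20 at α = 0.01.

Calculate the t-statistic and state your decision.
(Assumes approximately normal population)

df = n - 1 = 53
SE = s/√n = 12/√54 = 1.6330
t = (x̄ - μ₀)/SE = (19.87 - 20)/1.6330 = -0.0796
Critical value: t_{0.005,53} = ±2.672
p-value ≈ 0.9369
Decision: fail to reject H₀

Answer: t = -0.0796, fail to reject H₀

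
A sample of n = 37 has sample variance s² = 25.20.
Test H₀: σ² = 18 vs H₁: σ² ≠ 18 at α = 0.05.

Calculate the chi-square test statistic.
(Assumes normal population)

Answer: χ² = 50.4000, fail to reject H₀

Derivation:
df = n - 1 = 36
χ² = (n-1)s²/σ₀² = 36×25.20/18 = 50.4000
Critical values: χ²_{0.975,36} = 21.336, χ²_{0.025,36} = 54.437
Rejection region: χ² < 21.336 or χ² > 54.437
Decision: fail to reject H₀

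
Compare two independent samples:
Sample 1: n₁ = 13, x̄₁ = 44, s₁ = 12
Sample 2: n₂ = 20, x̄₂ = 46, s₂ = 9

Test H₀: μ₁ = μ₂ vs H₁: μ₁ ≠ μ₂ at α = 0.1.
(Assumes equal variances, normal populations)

Pooled variance: s²_p = [12×12² + 19×9²]/(31) = 105.3871
s_p = 10.2658
SE = s_p×√(1/n₁ + 1/n₂) = 10.2658×√(1/13 + 1/20) = 3.6573
t = (x̄₁ - x̄₂)/SE = (44 - 46)/3.6573 = -0.5469
df = 31, t-critical = ±1.696
Decision: fail to reject H₀

Answer: t = -0.5469, fail to reject H₀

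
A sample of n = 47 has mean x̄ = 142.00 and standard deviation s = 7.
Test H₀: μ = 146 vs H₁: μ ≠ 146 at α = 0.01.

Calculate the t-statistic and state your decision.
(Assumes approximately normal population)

Answer: t = -3.9173, reject H₀

Derivation:
df = n - 1 = 46
SE = s/√n = 7/√47 = 1.0211
t = (x̄ - μ₀)/SE = (142.00 - 146)/1.0211 = -3.9173
Critical value: t_{0.005,46} = ±2.687
p-value ≈ 0.0003
Decision: reject H₀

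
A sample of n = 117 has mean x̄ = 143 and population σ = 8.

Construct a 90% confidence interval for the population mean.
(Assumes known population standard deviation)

Answer: (141.7834, 144.2166)

Derivation:
Confidence level: 90%, α = 0.1
z_0.05 = 1.645
SE = σ/√n = 8/√117 = 0.7396
Margin of error = 1.645 × 0.7396 = 1.2166
CI: x̄ ± margin = 143 ± 1.2166
CI: (141.7834, 144.2166)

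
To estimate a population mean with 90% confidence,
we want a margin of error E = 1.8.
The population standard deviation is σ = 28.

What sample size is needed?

Answer: n = 655

Derivation:
z_0.05 = 1.645
n = (z×σ/E)² = (1.645×28/1.8)²
n = 654.7912
Round up: n = 655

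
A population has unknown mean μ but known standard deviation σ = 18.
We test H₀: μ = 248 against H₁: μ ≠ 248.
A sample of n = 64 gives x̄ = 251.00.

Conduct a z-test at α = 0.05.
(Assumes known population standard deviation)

Standard error: SE = σ/√n = 18/√64 = 2.2500
z-statistic: z = (x̄ - μ₀)/SE = (251.00 - 248)/2.2500 = 1.3333
Critical value: ±1.960
p-value = 0.1824
Decision: fail to reject H₀

Answer: z = 1.3333, fail to reject H₀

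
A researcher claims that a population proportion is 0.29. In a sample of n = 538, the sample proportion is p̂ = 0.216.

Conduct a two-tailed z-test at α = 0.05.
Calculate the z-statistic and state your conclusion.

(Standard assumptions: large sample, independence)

Answer: z = -3.7827, reject H₀

Derivation:
H₀: p = 0.29, H₁: p ≠ 0.29
Standard error: SE = √(p₀(1-p₀)/n) = √(0.29×0.71/538) = 0.019563
z-statistic: z = (p̂ - p₀)/SE = (0.216 - 0.29)/0.019563 = -3.7827
Critical value: z_0.025 = ±1.960
p-value = 0.0002
Decision: reject H₀ at α = 0.05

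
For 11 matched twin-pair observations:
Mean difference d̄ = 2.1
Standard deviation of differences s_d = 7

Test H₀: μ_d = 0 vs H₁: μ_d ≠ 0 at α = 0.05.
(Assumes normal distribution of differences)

df = n - 1 = 10
SE = s_d/√n = 7/√11 = 2.1106
t = d̄/SE = 2.1/2.1106 = 0.9950
Critical value: t_{0.025,10} = ±2.228
p-value ≈ 0.3432
Decision: fail to reject H₀

Answer: t = 0.9950, fail to reject H₀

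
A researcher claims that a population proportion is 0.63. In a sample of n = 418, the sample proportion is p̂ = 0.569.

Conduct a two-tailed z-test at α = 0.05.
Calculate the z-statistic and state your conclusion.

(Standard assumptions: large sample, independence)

H₀: p = 0.63, H₁: p ≠ 0.63
Standard error: SE = √(p₀(1-p₀)/n) = √(0.63×0.37/418) = 0.023615
z-statistic: z = (p̂ - p₀)/SE = (0.569 - 0.63)/0.023615 = -2.5831
Critical value: z_0.025 = ±1.960
p-value = 0.0098
Decision: reject H₀ at α = 0.05

Answer: z = -2.5831, reject H₀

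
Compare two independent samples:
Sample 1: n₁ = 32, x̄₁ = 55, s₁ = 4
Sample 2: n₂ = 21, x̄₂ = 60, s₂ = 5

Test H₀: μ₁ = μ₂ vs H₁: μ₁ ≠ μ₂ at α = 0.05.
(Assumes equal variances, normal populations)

Answer: t = -4.0287, reject H₀

Derivation:
Pooled variance: s²_p = [31×4² + 20×5²]/(51) = 19.5294
s_p = 4.4192
SE = s_p×√(1/n₁ + 1/n₂) = 4.4192×√(1/32 + 1/21) = 1.2411
t = (x̄₁ - x̄₂)/SE = (55 - 60)/1.2411 = -4.0287
df = 51, t-critical = ±2.008
Decision: reject H₀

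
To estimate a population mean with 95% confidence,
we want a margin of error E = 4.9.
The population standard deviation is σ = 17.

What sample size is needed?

z_0.025 = 1.960
n = (z×σ/E)² = (1.960×17/4.9)²
n = 46.2400
Round up: n = 47

Answer: n = 47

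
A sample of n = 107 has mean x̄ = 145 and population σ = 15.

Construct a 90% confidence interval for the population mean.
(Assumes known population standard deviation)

Answer: (142.6146, 147.3854)

Derivation:
Confidence level: 90%, α = 0.1
z_0.05 = 1.645
SE = σ/√n = 15/√107 = 1.4501
Margin of error = 1.645 × 1.4501 = 2.3854
CI: x̄ ± margin = 145 ± 2.3854
CI: (142.6146, 147.3854)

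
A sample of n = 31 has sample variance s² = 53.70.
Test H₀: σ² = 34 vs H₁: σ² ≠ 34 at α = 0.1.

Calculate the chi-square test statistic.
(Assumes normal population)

df = n - 1 = 30
χ² = (n-1)s²/σ₀² = 30×53.70/34 = 47.3824
Critical values: χ²_{0.95,30} = 18.493, χ²_{0.05,30} = 43.773
Rejection region: χ² < 18.493 or χ² > 43.773
Decision: reject H₀

Answer: χ² = 47.3824, reject H₀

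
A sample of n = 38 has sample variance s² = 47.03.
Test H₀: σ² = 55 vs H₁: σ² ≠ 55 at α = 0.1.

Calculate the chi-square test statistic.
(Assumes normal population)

df = n - 1 = 37
χ² = (n-1)s²/σ₀² = 37×47.03/55 = 31.6384
Critical values: χ²_{0.95,37} = 24.075, χ²_{0.05,37} = 52.192
Rejection region: χ² < 24.075 or χ² > 52.192
Decision: fail to reject H₀

Answer: χ² = 31.6384, fail to reject H₀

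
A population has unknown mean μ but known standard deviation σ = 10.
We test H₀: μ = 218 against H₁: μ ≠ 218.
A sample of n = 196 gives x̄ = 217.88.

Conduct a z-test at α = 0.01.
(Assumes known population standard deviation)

Answer: z = -0.1680, fail to reject H₀

Derivation:
Standard error: SE = σ/√n = 10/√196 = 0.7143
z-statistic: z = (x̄ - μ₀)/SE = (217.88 - 218)/0.7143 = -0.1680
Critical value: ±2.576
p-value = 0.8666
Decision: fail to reject H₀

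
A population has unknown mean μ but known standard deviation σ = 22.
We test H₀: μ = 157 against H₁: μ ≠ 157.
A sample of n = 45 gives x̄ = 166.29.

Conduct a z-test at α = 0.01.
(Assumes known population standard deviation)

Standard error: SE = σ/√n = 22/√45 = 3.2796
z-statistic: z = (x̄ - μ₀)/SE = (166.29 - 157)/3.2796 = 2.8327
Critical value: ±2.576
p-value = 0.0046
Decision: reject H₀

Answer: z = 2.8327, reject H₀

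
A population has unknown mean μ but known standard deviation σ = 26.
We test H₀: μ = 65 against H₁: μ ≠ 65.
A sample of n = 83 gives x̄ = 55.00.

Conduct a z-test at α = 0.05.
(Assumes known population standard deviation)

Standard error: SE = σ/√n = 26/√83 = 2.8539
z-statistic: z = (x̄ - μ₀)/SE = (55.00 - 65)/2.8539 = -3.5040
Critical value: ±1.960
p-value = 0.0005
Decision: reject H₀

Answer: z = -3.5040, reject H₀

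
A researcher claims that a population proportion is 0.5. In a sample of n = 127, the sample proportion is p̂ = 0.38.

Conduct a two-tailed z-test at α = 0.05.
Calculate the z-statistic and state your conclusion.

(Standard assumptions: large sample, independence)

H₀: p = 0.5, H₁: p ≠ 0.5
Standard error: SE = √(p₀(1-p₀)/n) = √(0.5×0.5/127) = 0.044368
z-statistic: z = (p̂ - p₀)/SE = (0.38 - 0.5)/0.044368 = -2.7047
Critical value: z_0.025 = ±1.960
p-value = 0.0068
Decision: reject H₀ at α = 0.05

Answer: z = -2.7047, reject H₀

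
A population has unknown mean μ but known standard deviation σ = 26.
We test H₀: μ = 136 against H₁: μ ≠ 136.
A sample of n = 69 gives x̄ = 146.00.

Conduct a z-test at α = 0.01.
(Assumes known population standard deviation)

Standard error: SE = σ/√n = 26/√69 = 3.1300
z-statistic: z = (x̄ - μ₀)/SE = (146.00 - 136)/3.1300 = 3.1949
Critical value: ±2.576
p-value = 0.0014
Decision: reject H₀

Answer: z = 3.1949, reject H₀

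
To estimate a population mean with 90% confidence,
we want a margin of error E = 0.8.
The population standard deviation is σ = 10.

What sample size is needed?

z_0.05 = 1.645
n = (z×σ/E)² = (1.645×10/0.8)²
n = 422.8164
Round up: n = 423

Answer: n = 423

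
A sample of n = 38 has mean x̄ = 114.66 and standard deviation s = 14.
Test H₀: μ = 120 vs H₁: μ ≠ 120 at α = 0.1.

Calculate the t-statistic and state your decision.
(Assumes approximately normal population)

Answer: t = -2.3513, reject H₀

Derivation:
df = n - 1 = 37
SE = s/√n = 14/√38 = 2.2711
t = (x̄ - μ₀)/SE = (114.66 - 120)/2.2711 = -2.3513
Critical value: t_{0.05,37} = ±1.687
p-value ≈ 0.0241
Decision: reject H₀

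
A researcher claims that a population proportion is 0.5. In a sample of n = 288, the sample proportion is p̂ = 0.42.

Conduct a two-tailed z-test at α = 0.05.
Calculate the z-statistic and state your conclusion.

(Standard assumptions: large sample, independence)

H₀: p = 0.5, H₁: p ≠ 0.5
Standard error: SE = √(p₀(1-p₀)/n) = √(0.5×0.5/288) = 0.029463
z-statistic: z = (p̂ - p₀)/SE = (0.42 - 0.5)/0.029463 = -2.7153
Critical value: z_0.025 = ±1.960
p-value = 0.0066
Decision: reject H₀ at α = 0.05

Answer: z = -2.7153, reject H₀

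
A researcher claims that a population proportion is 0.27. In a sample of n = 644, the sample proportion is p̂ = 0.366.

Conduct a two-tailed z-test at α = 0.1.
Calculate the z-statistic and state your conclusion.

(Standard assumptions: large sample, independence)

H₀: p = 0.27, H₁: p ≠ 0.27
Standard error: SE = √(p₀(1-p₀)/n) = √(0.27×0.73/644) = 0.017494
z-statistic: z = (p̂ - p₀)/SE = (0.366 - 0.27)/0.017494 = 5.4876
Critical value: z_0.05 = ±1.645
p-value < 0.0001
Decision: reject H₀ at α = 0.1

Answer: z = 5.4876, reject H₀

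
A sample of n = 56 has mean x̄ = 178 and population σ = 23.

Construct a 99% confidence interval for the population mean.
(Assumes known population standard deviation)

Confidence level: 99%, α = 0.01
z_0.005 = 2.576
SE = σ/√n = 23/√56 = 3.0735
Margin of error = 2.576 × 3.0735 = 7.9173
CI: x̄ ± margin = 178 ± 7.9173
CI: (170.0827, 185.9173)

Answer: (170.0827, 185.9173)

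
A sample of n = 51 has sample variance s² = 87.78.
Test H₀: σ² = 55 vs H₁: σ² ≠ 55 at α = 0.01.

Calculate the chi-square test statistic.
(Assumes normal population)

df = n - 1 = 50
χ² = (n-1)s²/σ₀² = 50×87.78/55 = 79.8000
Critical values: χ²_{0.995,50} = 27.991, χ²_{0.005,50} = 79.490
Rejection region: χ² < 27.991 or χ² > 79.490
Decision: reject H₀

Answer: χ² = 79.8000, reject H₀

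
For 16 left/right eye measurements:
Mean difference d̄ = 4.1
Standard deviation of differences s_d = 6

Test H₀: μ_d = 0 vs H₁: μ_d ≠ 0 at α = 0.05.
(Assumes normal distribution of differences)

Answer: t = 2.7333, reject H₀

Derivation:
df = n - 1 = 15
SE = s_d/√n = 6/√16 = 1.5000
t = d̄/SE = 4.1/1.5000 = 2.7333
Critical value: t_{0.025,15} = ±2.131
p-value ≈ 0.0154
Decision: reject H₀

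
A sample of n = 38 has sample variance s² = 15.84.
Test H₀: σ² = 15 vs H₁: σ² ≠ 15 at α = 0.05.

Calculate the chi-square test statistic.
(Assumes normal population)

Answer: χ² = 39.0720, fail to reject H₀

Derivation:
df = n - 1 = 37
χ² = (n-1)s²/σ₀² = 37×15.84/15 = 39.0720
Critical values: χ²_{0.975,37} = 22.106, χ²_{0.025,37} = 55.668
Rejection region: χ² < 22.106 or χ² > 55.668
Decision: fail to reject H₀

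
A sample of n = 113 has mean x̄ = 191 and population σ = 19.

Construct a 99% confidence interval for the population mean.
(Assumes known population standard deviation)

Confidence level: 99%, α = 0.01
z_0.005 = 2.576
SE = σ/√n = 19/√113 = 1.7874
Margin of error = 2.576 × 1.7874 = 4.6043
CI: x̄ ± margin = 191 ± 4.6043
CI: (186.3957, 195.6043)

Answer: (186.3957, 195.6043)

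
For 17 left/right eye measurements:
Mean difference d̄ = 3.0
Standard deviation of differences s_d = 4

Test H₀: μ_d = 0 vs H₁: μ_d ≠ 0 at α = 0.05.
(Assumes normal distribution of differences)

Answer: t = 3.0925, reject H₀

Derivation:
df = n - 1 = 16
SE = s_d/√n = 4/√17 = 0.9701
t = d̄/SE = 3.0/0.9701 = 3.0925
Critical value: t_{0.025,16} = ±2.120
p-value ≈ 0.0070
Decision: reject H₀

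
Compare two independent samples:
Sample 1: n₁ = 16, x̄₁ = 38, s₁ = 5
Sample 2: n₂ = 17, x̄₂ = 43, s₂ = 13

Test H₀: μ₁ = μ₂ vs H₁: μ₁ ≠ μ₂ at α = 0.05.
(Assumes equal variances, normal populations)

Pooled variance: s²_p = [15×5² + 16×13²]/(31) = 99.3226
s_p = 9.9661
SE = s_p×√(1/n₁ + 1/n₂) = 9.9661×√(1/16 + 1/17) = 3.4713
t = (x̄₁ - x̄₂)/SE = (38 - 43)/3.4713 = -1.4404
df = 31, t-critical = ±2.040
Decision: fail to reject H₀

Answer: t = -1.4404, fail to reject H₀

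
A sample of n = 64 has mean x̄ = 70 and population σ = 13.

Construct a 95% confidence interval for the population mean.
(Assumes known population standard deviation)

Answer: (66.8150, 73.1850)

Derivation:
Confidence level: 95%, α = 0.05
z_0.025 = 1.960
SE = σ/√n = 13/√64 = 1.6250
Margin of error = 1.960 × 1.6250 = 3.1850
CI: x̄ ± margin = 70 ± 3.1850
CI: (66.8150, 73.1850)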